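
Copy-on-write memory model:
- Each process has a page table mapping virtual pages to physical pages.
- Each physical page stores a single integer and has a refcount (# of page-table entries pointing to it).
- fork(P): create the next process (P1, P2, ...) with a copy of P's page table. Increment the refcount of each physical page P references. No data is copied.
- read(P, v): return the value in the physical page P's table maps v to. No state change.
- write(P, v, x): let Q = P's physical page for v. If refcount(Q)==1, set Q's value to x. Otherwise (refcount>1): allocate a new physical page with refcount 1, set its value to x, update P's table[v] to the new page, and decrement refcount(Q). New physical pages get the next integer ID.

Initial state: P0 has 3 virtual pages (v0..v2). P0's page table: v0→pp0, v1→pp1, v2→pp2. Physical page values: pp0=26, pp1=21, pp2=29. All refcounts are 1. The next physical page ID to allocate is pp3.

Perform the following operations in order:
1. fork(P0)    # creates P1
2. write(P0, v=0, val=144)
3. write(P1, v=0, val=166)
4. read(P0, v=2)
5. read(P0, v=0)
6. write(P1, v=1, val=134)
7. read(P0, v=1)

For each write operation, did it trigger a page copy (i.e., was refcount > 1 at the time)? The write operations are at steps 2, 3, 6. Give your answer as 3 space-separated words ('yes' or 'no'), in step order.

Op 1: fork(P0) -> P1. 3 ppages; refcounts: pp0:2 pp1:2 pp2:2
Op 2: write(P0, v0, 144). refcount(pp0)=2>1 -> COPY to pp3. 4 ppages; refcounts: pp0:1 pp1:2 pp2:2 pp3:1
Op 3: write(P1, v0, 166). refcount(pp0)=1 -> write in place. 4 ppages; refcounts: pp0:1 pp1:2 pp2:2 pp3:1
Op 4: read(P0, v2) -> 29. No state change.
Op 5: read(P0, v0) -> 144. No state change.
Op 6: write(P1, v1, 134). refcount(pp1)=2>1 -> COPY to pp4. 5 ppages; refcounts: pp0:1 pp1:1 pp2:2 pp3:1 pp4:1
Op 7: read(P0, v1) -> 21. No state change.

yes no yes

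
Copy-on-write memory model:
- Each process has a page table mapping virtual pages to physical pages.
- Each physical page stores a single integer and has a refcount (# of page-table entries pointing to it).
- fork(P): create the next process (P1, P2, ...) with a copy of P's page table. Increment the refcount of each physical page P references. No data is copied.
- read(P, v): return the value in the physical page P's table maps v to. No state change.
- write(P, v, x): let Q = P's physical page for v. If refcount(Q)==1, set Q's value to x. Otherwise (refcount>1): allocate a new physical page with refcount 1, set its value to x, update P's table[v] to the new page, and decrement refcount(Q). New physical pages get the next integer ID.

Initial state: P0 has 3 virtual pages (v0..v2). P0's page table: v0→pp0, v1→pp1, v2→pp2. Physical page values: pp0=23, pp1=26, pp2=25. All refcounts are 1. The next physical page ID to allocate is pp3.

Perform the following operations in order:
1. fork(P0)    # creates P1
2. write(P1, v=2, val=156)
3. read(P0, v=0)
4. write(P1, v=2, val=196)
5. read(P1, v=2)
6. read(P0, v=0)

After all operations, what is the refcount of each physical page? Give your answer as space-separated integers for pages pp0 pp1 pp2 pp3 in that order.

Op 1: fork(P0) -> P1. 3 ppages; refcounts: pp0:2 pp1:2 pp2:2
Op 2: write(P1, v2, 156). refcount(pp2)=2>1 -> COPY to pp3. 4 ppages; refcounts: pp0:2 pp1:2 pp2:1 pp3:1
Op 3: read(P0, v0) -> 23. No state change.
Op 4: write(P1, v2, 196). refcount(pp3)=1 -> write in place. 4 ppages; refcounts: pp0:2 pp1:2 pp2:1 pp3:1
Op 5: read(P1, v2) -> 196. No state change.
Op 6: read(P0, v0) -> 23. No state change.

Answer: 2 2 1 1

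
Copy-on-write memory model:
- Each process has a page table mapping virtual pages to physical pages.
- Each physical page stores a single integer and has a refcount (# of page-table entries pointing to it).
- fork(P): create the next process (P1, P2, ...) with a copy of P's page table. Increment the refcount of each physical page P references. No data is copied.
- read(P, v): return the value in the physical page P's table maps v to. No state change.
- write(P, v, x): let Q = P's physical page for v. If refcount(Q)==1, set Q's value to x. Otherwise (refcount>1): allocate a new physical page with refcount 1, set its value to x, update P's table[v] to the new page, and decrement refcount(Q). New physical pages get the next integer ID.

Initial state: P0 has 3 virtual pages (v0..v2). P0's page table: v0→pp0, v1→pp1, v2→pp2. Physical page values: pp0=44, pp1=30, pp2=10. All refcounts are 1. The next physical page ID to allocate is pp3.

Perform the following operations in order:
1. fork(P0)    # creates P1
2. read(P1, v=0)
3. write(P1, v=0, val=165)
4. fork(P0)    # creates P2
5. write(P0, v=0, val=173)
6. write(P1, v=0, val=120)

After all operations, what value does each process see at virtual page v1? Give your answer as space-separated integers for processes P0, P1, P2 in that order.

Op 1: fork(P0) -> P1. 3 ppages; refcounts: pp0:2 pp1:2 pp2:2
Op 2: read(P1, v0) -> 44. No state change.
Op 3: write(P1, v0, 165). refcount(pp0)=2>1 -> COPY to pp3. 4 ppages; refcounts: pp0:1 pp1:2 pp2:2 pp3:1
Op 4: fork(P0) -> P2. 4 ppages; refcounts: pp0:2 pp1:3 pp2:3 pp3:1
Op 5: write(P0, v0, 173). refcount(pp0)=2>1 -> COPY to pp4. 5 ppages; refcounts: pp0:1 pp1:3 pp2:3 pp3:1 pp4:1
Op 6: write(P1, v0, 120). refcount(pp3)=1 -> write in place. 5 ppages; refcounts: pp0:1 pp1:3 pp2:3 pp3:1 pp4:1
P0: v1 -> pp1 = 30
P1: v1 -> pp1 = 30
P2: v1 -> pp1 = 30

Answer: 30 30 30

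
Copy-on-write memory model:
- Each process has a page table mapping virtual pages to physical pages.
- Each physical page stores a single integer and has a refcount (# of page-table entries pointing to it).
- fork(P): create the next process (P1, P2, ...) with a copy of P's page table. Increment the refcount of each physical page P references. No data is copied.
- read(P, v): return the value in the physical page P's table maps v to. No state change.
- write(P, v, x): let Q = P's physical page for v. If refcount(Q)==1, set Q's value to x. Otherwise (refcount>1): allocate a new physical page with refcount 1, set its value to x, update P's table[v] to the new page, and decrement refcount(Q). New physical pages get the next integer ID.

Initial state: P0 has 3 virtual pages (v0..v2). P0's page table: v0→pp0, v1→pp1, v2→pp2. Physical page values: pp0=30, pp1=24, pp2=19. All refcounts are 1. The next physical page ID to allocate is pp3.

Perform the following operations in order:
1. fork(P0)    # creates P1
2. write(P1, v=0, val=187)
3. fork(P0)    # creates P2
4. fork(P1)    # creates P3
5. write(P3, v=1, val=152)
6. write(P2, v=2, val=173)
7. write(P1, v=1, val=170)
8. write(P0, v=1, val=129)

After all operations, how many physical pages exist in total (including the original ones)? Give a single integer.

Answer: 8

Derivation:
Op 1: fork(P0) -> P1. 3 ppages; refcounts: pp0:2 pp1:2 pp2:2
Op 2: write(P1, v0, 187). refcount(pp0)=2>1 -> COPY to pp3. 4 ppages; refcounts: pp0:1 pp1:2 pp2:2 pp3:1
Op 3: fork(P0) -> P2. 4 ppages; refcounts: pp0:2 pp1:3 pp2:3 pp3:1
Op 4: fork(P1) -> P3. 4 ppages; refcounts: pp0:2 pp1:4 pp2:4 pp3:2
Op 5: write(P3, v1, 152). refcount(pp1)=4>1 -> COPY to pp4. 5 ppages; refcounts: pp0:2 pp1:3 pp2:4 pp3:2 pp4:1
Op 6: write(P2, v2, 173). refcount(pp2)=4>1 -> COPY to pp5. 6 ppages; refcounts: pp0:2 pp1:3 pp2:3 pp3:2 pp4:1 pp5:1
Op 7: write(P1, v1, 170). refcount(pp1)=3>1 -> COPY to pp6. 7 ppages; refcounts: pp0:2 pp1:2 pp2:3 pp3:2 pp4:1 pp5:1 pp6:1
Op 8: write(P0, v1, 129). refcount(pp1)=2>1 -> COPY to pp7. 8 ppages; refcounts: pp0:2 pp1:1 pp2:3 pp3:2 pp4:1 pp5:1 pp6:1 pp7:1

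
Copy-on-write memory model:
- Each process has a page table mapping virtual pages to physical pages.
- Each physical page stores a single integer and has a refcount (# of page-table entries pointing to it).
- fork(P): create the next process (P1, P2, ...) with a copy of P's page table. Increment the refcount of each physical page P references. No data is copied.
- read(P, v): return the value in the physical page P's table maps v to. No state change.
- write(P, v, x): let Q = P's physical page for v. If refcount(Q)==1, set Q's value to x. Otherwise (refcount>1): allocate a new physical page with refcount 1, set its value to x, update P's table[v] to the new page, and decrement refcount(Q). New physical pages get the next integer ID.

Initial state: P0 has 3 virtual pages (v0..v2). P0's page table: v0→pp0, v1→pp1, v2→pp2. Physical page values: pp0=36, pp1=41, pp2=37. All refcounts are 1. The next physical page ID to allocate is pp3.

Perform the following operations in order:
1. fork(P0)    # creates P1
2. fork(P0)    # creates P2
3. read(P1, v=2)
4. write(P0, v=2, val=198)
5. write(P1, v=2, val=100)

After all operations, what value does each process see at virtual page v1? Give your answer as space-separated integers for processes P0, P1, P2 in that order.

Answer: 41 41 41

Derivation:
Op 1: fork(P0) -> P1. 3 ppages; refcounts: pp0:2 pp1:2 pp2:2
Op 2: fork(P0) -> P2. 3 ppages; refcounts: pp0:3 pp1:3 pp2:3
Op 3: read(P1, v2) -> 37. No state change.
Op 4: write(P0, v2, 198). refcount(pp2)=3>1 -> COPY to pp3. 4 ppages; refcounts: pp0:3 pp1:3 pp2:2 pp3:1
Op 5: write(P1, v2, 100). refcount(pp2)=2>1 -> COPY to pp4. 5 ppages; refcounts: pp0:3 pp1:3 pp2:1 pp3:1 pp4:1
P0: v1 -> pp1 = 41
P1: v1 -> pp1 = 41
P2: v1 -> pp1 = 41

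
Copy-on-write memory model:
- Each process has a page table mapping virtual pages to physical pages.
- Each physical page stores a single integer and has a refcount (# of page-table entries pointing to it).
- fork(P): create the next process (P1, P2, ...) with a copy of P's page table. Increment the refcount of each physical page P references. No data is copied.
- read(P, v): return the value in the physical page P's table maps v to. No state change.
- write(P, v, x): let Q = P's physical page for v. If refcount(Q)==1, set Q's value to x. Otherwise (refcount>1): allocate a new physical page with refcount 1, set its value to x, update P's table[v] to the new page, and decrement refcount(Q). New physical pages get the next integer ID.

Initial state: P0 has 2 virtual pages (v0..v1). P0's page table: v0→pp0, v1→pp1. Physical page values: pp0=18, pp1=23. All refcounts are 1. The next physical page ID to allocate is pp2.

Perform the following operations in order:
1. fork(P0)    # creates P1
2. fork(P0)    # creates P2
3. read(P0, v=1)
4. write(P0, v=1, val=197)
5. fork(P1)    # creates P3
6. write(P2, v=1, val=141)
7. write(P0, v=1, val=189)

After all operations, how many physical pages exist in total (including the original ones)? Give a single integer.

Answer: 4

Derivation:
Op 1: fork(P0) -> P1. 2 ppages; refcounts: pp0:2 pp1:2
Op 2: fork(P0) -> P2. 2 ppages; refcounts: pp0:3 pp1:3
Op 3: read(P0, v1) -> 23. No state change.
Op 4: write(P0, v1, 197). refcount(pp1)=3>1 -> COPY to pp2. 3 ppages; refcounts: pp0:3 pp1:2 pp2:1
Op 5: fork(P1) -> P3. 3 ppages; refcounts: pp0:4 pp1:3 pp2:1
Op 6: write(P2, v1, 141). refcount(pp1)=3>1 -> COPY to pp3. 4 ppages; refcounts: pp0:4 pp1:2 pp2:1 pp3:1
Op 7: write(P0, v1, 189). refcount(pp2)=1 -> write in place. 4 ppages; refcounts: pp0:4 pp1:2 pp2:1 pp3:1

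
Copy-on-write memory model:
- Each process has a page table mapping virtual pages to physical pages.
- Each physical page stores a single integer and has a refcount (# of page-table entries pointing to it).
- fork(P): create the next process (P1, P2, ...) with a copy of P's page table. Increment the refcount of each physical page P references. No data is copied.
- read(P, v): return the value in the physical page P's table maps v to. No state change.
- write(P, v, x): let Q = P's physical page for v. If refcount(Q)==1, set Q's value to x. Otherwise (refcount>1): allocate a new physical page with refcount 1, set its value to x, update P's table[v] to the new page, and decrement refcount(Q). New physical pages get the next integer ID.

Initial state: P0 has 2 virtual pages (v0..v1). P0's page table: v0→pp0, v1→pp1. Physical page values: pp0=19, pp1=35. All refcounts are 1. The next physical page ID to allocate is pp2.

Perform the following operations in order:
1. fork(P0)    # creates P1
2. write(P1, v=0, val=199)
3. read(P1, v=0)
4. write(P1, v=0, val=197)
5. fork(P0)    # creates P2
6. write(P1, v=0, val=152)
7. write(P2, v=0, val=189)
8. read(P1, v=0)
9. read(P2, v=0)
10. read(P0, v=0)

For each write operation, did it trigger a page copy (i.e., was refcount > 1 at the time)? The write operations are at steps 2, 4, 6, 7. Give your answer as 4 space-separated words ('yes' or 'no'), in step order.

Op 1: fork(P0) -> P1. 2 ppages; refcounts: pp0:2 pp1:2
Op 2: write(P1, v0, 199). refcount(pp0)=2>1 -> COPY to pp2. 3 ppages; refcounts: pp0:1 pp1:2 pp2:1
Op 3: read(P1, v0) -> 199. No state change.
Op 4: write(P1, v0, 197). refcount(pp2)=1 -> write in place. 3 ppages; refcounts: pp0:1 pp1:2 pp2:1
Op 5: fork(P0) -> P2. 3 ppages; refcounts: pp0:2 pp1:3 pp2:1
Op 6: write(P1, v0, 152). refcount(pp2)=1 -> write in place. 3 ppages; refcounts: pp0:2 pp1:3 pp2:1
Op 7: write(P2, v0, 189). refcount(pp0)=2>1 -> COPY to pp3. 4 ppages; refcounts: pp0:1 pp1:3 pp2:1 pp3:1
Op 8: read(P1, v0) -> 152. No state change.
Op 9: read(P2, v0) -> 189. No state change.
Op 10: read(P0, v0) -> 19. No state change.

yes no no yes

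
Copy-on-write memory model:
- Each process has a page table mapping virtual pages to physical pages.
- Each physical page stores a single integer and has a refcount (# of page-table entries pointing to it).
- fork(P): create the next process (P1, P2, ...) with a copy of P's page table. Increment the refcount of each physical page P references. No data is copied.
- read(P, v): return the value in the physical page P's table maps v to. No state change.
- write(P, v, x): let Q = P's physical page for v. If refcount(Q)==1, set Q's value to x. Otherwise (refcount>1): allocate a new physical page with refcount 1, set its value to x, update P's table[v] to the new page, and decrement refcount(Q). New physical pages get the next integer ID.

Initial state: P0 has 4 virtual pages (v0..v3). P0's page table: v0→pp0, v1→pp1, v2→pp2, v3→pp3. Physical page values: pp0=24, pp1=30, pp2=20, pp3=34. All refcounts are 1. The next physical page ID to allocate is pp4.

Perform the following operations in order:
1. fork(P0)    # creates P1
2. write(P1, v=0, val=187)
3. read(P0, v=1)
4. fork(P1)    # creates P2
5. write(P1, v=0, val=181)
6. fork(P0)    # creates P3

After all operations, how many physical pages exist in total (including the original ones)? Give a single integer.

Op 1: fork(P0) -> P1. 4 ppages; refcounts: pp0:2 pp1:2 pp2:2 pp3:2
Op 2: write(P1, v0, 187). refcount(pp0)=2>1 -> COPY to pp4. 5 ppages; refcounts: pp0:1 pp1:2 pp2:2 pp3:2 pp4:1
Op 3: read(P0, v1) -> 30. No state change.
Op 4: fork(P1) -> P2. 5 ppages; refcounts: pp0:1 pp1:3 pp2:3 pp3:3 pp4:2
Op 5: write(P1, v0, 181). refcount(pp4)=2>1 -> COPY to pp5. 6 ppages; refcounts: pp0:1 pp1:3 pp2:3 pp3:3 pp4:1 pp5:1
Op 6: fork(P0) -> P3. 6 ppages; refcounts: pp0:2 pp1:4 pp2:4 pp3:4 pp4:1 pp5:1

Answer: 6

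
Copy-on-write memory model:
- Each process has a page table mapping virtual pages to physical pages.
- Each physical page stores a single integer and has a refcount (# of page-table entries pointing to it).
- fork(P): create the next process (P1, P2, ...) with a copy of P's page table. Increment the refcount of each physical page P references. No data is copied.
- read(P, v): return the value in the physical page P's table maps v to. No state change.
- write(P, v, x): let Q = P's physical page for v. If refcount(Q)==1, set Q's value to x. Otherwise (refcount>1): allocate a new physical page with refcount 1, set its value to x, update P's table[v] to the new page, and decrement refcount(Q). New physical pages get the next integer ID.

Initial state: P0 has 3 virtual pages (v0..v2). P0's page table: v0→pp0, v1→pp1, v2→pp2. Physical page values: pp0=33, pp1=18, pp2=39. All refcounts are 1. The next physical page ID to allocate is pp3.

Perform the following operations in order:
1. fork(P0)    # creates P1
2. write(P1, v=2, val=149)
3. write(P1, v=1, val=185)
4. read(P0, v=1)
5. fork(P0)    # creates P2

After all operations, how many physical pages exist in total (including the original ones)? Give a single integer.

Answer: 5

Derivation:
Op 1: fork(P0) -> P1. 3 ppages; refcounts: pp0:2 pp1:2 pp2:2
Op 2: write(P1, v2, 149). refcount(pp2)=2>1 -> COPY to pp3. 4 ppages; refcounts: pp0:2 pp1:2 pp2:1 pp3:1
Op 3: write(P1, v1, 185). refcount(pp1)=2>1 -> COPY to pp4. 5 ppages; refcounts: pp0:2 pp1:1 pp2:1 pp3:1 pp4:1
Op 4: read(P0, v1) -> 18. No state change.
Op 5: fork(P0) -> P2. 5 ppages; refcounts: pp0:3 pp1:2 pp2:2 pp3:1 pp4:1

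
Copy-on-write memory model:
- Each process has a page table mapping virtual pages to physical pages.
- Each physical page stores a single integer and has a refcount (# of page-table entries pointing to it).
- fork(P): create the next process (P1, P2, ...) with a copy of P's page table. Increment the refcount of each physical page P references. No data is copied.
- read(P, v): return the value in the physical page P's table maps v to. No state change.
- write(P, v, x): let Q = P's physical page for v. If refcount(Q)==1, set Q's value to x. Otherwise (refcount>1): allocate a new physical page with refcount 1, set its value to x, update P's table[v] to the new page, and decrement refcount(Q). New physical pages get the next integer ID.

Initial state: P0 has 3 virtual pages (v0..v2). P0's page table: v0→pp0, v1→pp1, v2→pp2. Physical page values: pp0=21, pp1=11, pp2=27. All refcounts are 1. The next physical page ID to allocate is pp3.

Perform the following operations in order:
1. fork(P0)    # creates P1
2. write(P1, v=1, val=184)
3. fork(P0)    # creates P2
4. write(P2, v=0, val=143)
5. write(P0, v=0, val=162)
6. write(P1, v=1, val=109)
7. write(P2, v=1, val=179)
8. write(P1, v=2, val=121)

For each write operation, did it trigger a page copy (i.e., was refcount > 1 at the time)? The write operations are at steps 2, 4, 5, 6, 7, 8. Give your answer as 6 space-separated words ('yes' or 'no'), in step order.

Op 1: fork(P0) -> P1. 3 ppages; refcounts: pp0:2 pp1:2 pp2:2
Op 2: write(P1, v1, 184). refcount(pp1)=2>1 -> COPY to pp3. 4 ppages; refcounts: pp0:2 pp1:1 pp2:2 pp3:1
Op 3: fork(P0) -> P2. 4 ppages; refcounts: pp0:3 pp1:2 pp2:3 pp3:1
Op 4: write(P2, v0, 143). refcount(pp0)=3>1 -> COPY to pp4. 5 ppages; refcounts: pp0:2 pp1:2 pp2:3 pp3:1 pp4:1
Op 5: write(P0, v0, 162). refcount(pp0)=2>1 -> COPY to pp5. 6 ppages; refcounts: pp0:1 pp1:2 pp2:3 pp3:1 pp4:1 pp5:1
Op 6: write(P1, v1, 109). refcount(pp3)=1 -> write in place. 6 ppages; refcounts: pp0:1 pp1:2 pp2:3 pp3:1 pp4:1 pp5:1
Op 7: write(P2, v1, 179). refcount(pp1)=2>1 -> COPY to pp6. 7 ppages; refcounts: pp0:1 pp1:1 pp2:3 pp3:1 pp4:1 pp5:1 pp6:1
Op 8: write(P1, v2, 121). refcount(pp2)=3>1 -> COPY to pp7. 8 ppages; refcounts: pp0:1 pp1:1 pp2:2 pp3:1 pp4:1 pp5:1 pp6:1 pp7:1

yes yes yes no yes yes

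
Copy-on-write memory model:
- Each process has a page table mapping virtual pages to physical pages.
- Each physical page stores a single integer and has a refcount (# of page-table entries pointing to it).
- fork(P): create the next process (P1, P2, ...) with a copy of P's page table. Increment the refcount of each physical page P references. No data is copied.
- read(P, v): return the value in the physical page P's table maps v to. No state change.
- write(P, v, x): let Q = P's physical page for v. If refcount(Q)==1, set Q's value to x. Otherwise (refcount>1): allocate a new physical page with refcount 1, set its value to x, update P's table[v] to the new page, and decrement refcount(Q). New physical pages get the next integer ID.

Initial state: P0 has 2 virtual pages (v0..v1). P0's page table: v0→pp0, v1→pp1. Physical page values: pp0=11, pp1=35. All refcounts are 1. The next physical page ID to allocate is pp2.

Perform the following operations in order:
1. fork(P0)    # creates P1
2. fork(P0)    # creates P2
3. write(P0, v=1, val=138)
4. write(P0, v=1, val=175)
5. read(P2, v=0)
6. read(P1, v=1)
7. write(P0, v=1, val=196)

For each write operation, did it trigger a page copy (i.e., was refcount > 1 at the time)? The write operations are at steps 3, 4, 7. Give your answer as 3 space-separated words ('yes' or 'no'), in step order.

Op 1: fork(P0) -> P1. 2 ppages; refcounts: pp0:2 pp1:2
Op 2: fork(P0) -> P2. 2 ppages; refcounts: pp0:3 pp1:3
Op 3: write(P0, v1, 138). refcount(pp1)=3>1 -> COPY to pp2. 3 ppages; refcounts: pp0:3 pp1:2 pp2:1
Op 4: write(P0, v1, 175). refcount(pp2)=1 -> write in place. 3 ppages; refcounts: pp0:3 pp1:2 pp2:1
Op 5: read(P2, v0) -> 11. No state change.
Op 6: read(P1, v1) -> 35. No state change.
Op 7: write(P0, v1, 196). refcount(pp2)=1 -> write in place. 3 ppages; refcounts: pp0:3 pp1:2 pp2:1

yes no no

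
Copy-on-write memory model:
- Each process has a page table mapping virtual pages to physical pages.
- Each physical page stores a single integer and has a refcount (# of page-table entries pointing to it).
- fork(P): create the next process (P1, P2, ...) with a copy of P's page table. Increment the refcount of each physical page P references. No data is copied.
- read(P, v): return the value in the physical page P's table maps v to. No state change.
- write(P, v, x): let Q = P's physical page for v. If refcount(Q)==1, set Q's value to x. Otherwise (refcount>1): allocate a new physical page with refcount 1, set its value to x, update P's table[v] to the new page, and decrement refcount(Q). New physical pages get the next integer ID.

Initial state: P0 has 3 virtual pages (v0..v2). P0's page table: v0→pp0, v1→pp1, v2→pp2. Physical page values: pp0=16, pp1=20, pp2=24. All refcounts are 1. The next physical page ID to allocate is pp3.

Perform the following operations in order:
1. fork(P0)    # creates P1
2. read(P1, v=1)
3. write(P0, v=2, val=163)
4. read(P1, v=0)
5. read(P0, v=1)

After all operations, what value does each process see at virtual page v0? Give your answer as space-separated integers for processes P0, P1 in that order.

Op 1: fork(P0) -> P1. 3 ppages; refcounts: pp0:2 pp1:2 pp2:2
Op 2: read(P1, v1) -> 20. No state change.
Op 3: write(P0, v2, 163). refcount(pp2)=2>1 -> COPY to pp3. 4 ppages; refcounts: pp0:2 pp1:2 pp2:1 pp3:1
Op 4: read(P1, v0) -> 16. No state change.
Op 5: read(P0, v1) -> 20. No state change.
P0: v0 -> pp0 = 16
P1: v0 -> pp0 = 16

Answer: 16 16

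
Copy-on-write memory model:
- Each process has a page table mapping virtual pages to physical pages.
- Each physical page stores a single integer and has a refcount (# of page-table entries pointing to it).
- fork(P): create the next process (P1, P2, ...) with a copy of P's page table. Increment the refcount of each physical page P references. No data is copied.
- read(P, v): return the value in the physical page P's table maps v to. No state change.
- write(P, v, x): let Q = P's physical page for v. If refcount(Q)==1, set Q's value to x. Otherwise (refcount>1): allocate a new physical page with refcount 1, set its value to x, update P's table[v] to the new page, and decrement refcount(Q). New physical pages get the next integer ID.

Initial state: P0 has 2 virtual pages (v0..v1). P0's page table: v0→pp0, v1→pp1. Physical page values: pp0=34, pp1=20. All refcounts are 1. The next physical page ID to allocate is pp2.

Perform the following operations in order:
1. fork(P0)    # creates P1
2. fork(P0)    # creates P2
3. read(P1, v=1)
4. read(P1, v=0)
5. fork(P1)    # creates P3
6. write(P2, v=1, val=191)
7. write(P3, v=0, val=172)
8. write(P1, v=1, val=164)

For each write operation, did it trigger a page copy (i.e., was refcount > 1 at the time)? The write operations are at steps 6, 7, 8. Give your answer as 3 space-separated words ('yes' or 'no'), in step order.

Op 1: fork(P0) -> P1. 2 ppages; refcounts: pp0:2 pp1:2
Op 2: fork(P0) -> P2. 2 ppages; refcounts: pp0:3 pp1:3
Op 3: read(P1, v1) -> 20. No state change.
Op 4: read(P1, v0) -> 34. No state change.
Op 5: fork(P1) -> P3. 2 ppages; refcounts: pp0:4 pp1:4
Op 6: write(P2, v1, 191). refcount(pp1)=4>1 -> COPY to pp2. 3 ppages; refcounts: pp0:4 pp1:3 pp2:1
Op 7: write(P3, v0, 172). refcount(pp0)=4>1 -> COPY to pp3. 4 ppages; refcounts: pp0:3 pp1:3 pp2:1 pp3:1
Op 8: write(P1, v1, 164). refcount(pp1)=3>1 -> COPY to pp4. 5 ppages; refcounts: pp0:3 pp1:2 pp2:1 pp3:1 pp4:1

yes yes yes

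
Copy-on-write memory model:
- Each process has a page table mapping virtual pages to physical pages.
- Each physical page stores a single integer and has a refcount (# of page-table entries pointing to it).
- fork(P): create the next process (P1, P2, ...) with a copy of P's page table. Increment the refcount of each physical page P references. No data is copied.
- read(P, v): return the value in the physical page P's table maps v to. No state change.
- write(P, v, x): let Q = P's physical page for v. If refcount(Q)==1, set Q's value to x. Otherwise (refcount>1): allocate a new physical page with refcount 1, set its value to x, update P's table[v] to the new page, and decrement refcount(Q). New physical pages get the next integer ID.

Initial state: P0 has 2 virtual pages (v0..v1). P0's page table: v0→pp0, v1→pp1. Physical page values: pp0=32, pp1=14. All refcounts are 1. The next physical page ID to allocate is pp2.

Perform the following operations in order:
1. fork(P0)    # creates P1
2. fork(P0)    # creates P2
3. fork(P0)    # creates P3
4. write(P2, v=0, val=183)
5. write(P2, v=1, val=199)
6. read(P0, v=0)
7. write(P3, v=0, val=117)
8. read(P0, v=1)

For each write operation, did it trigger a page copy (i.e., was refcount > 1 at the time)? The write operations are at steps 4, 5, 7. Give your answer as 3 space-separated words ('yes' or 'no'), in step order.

Op 1: fork(P0) -> P1. 2 ppages; refcounts: pp0:2 pp1:2
Op 2: fork(P0) -> P2. 2 ppages; refcounts: pp0:3 pp1:3
Op 3: fork(P0) -> P3. 2 ppages; refcounts: pp0:4 pp1:4
Op 4: write(P2, v0, 183). refcount(pp0)=4>1 -> COPY to pp2. 3 ppages; refcounts: pp0:3 pp1:4 pp2:1
Op 5: write(P2, v1, 199). refcount(pp1)=4>1 -> COPY to pp3. 4 ppages; refcounts: pp0:3 pp1:3 pp2:1 pp3:1
Op 6: read(P0, v0) -> 32. No state change.
Op 7: write(P3, v0, 117). refcount(pp0)=3>1 -> COPY to pp4. 5 ppages; refcounts: pp0:2 pp1:3 pp2:1 pp3:1 pp4:1
Op 8: read(P0, v1) -> 14. No state change.

yes yes yes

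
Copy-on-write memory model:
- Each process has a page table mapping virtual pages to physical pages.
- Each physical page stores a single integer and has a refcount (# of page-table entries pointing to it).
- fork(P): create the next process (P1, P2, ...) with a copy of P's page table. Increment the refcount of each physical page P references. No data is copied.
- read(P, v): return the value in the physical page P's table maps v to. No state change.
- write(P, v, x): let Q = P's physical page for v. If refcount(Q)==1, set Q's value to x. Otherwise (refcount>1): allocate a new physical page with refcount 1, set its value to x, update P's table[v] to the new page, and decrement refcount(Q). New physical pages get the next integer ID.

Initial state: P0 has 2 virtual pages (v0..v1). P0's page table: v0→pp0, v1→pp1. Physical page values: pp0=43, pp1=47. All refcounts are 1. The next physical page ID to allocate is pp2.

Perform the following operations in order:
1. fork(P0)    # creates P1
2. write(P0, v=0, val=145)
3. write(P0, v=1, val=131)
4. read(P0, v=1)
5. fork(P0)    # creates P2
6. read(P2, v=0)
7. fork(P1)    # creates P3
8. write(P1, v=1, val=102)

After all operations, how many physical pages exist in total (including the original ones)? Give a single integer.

Answer: 5

Derivation:
Op 1: fork(P0) -> P1. 2 ppages; refcounts: pp0:2 pp1:2
Op 2: write(P0, v0, 145). refcount(pp0)=2>1 -> COPY to pp2. 3 ppages; refcounts: pp0:1 pp1:2 pp2:1
Op 3: write(P0, v1, 131). refcount(pp1)=2>1 -> COPY to pp3. 4 ppages; refcounts: pp0:1 pp1:1 pp2:1 pp3:1
Op 4: read(P0, v1) -> 131. No state change.
Op 5: fork(P0) -> P2. 4 ppages; refcounts: pp0:1 pp1:1 pp2:2 pp3:2
Op 6: read(P2, v0) -> 145. No state change.
Op 7: fork(P1) -> P3. 4 ppages; refcounts: pp0:2 pp1:2 pp2:2 pp3:2
Op 8: write(P1, v1, 102). refcount(pp1)=2>1 -> COPY to pp4. 5 ppages; refcounts: pp0:2 pp1:1 pp2:2 pp3:2 pp4:1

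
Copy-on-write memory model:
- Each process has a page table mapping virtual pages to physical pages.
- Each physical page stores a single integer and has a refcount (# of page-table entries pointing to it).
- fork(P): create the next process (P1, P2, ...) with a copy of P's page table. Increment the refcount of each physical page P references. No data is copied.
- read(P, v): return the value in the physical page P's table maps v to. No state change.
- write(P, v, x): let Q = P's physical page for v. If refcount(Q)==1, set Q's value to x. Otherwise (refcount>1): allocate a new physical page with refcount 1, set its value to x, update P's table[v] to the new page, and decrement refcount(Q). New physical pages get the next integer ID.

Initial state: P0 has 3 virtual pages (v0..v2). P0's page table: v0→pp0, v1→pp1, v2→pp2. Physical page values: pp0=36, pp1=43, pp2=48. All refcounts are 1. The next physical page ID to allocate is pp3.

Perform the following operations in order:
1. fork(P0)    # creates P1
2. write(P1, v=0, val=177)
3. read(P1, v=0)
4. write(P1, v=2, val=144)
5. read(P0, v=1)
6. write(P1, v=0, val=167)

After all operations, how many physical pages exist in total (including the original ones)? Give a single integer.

Answer: 5

Derivation:
Op 1: fork(P0) -> P1. 3 ppages; refcounts: pp0:2 pp1:2 pp2:2
Op 2: write(P1, v0, 177). refcount(pp0)=2>1 -> COPY to pp3. 4 ppages; refcounts: pp0:1 pp1:2 pp2:2 pp3:1
Op 3: read(P1, v0) -> 177. No state change.
Op 4: write(P1, v2, 144). refcount(pp2)=2>1 -> COPY to pp4. 5 ppages; refcounts: pp0:1 pp1:2 pp2:1 pp3:1 pp4:1
Op 5: read(P0, v1) -> 43. No state change.
Op 6: write(P1, v0, 167). refcount(pp3)=1 -> write in place. 5 ppages; refcounts: pp0:1 pp1:2 pp2:1 pp3:1 pp4:1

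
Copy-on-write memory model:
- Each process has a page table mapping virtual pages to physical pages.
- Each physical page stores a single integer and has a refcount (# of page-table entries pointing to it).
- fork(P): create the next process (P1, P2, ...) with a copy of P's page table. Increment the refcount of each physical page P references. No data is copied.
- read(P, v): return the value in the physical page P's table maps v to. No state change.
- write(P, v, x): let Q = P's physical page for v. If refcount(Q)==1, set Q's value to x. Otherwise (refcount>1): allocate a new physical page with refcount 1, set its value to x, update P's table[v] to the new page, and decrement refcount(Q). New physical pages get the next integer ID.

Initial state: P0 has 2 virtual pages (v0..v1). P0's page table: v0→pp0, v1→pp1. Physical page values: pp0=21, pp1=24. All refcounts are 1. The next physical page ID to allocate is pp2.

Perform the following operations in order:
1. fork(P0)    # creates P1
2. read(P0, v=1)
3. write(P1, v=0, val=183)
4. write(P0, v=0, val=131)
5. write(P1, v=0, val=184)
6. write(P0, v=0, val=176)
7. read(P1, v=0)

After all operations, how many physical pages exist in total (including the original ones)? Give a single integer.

Op 1: fork(P0) -> P1. 2 ppages; refcounts: pp0:2 pp1:2
Op 2: read(P0, v1) -> 24. No state change.
Op 3: write(P1, v0, 183). refcount(pp0)=2>1 -> COPY to pp2. 3 ppages; refcounts: pp0:1 pp1:2 pp2:1
Op 4: write(P0, v0, 131). refcount(pp0)=1 -> write in place. 3 ppages; refcounts: pp0:1 pp1:2 pp2:1
Op 5: write(P1, v0, 184). refcount(pp2)=1 -> write in place. 3 ppages; refcounts: pp0:1 pp1:2 pp2:1
Op 6: write(P0, v0, 176). refcount(pp0)=1 -> write in place. 3 ppages; refcounts: pp0:1 pp1:2 pp2:1
Op 7: read(P1, v0) -> 184. No state change.

Answer: 3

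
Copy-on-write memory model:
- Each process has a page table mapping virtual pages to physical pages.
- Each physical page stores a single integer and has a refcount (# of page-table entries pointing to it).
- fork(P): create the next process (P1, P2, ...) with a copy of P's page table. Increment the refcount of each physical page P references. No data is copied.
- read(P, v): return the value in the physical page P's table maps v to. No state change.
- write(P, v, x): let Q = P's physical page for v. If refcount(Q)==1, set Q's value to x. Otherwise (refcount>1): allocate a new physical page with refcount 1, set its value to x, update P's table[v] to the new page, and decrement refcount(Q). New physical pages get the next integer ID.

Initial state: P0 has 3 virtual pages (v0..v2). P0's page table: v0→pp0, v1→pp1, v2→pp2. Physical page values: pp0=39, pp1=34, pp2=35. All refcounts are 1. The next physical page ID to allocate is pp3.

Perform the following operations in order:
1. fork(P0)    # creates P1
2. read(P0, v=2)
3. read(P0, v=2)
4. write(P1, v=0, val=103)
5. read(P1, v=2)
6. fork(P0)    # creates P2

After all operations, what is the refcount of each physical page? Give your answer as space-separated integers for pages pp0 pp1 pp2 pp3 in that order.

Answer: 2 3 3 1

Derivation:
Op 1: fork(P0) -> P1. 3 ppages; refcounts: pp0:2 pp1:2 pp2:2
Op 2: read(P0, v2) -> 35. No state change.
Op 3: read(P0, v2) -> 35. No state change.
Op 4: write(P1, v0, 103). refcount(pp0)=2>1 -> COPY to pp3. 4 ppages; refcounts: pp0:1 pp1:2 pp2:2 pp3:1
Op 5: read(P1, v2) -> 35. No state change.
Op 6: fork(P0) -> P2. 4 ppages; refcounts: pp0:2 pp1:3 pp2:3 pp3:1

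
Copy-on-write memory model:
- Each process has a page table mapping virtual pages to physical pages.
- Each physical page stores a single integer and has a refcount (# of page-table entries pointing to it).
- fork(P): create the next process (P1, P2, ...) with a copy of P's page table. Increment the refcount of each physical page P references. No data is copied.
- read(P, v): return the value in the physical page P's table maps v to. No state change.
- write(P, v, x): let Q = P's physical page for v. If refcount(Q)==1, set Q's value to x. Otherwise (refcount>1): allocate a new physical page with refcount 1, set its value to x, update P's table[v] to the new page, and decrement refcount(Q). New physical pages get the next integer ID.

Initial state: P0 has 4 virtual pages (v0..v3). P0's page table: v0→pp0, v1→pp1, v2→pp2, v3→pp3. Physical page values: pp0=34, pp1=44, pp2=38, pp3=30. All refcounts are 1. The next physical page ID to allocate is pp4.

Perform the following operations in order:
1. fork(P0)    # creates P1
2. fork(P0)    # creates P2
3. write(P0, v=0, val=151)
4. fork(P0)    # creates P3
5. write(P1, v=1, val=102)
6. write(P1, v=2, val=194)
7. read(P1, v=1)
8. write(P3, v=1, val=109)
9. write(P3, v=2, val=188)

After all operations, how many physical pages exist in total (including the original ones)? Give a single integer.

Op 1: fork(P0) -> P1. 4 ppages; refcounts: pp0:2 pp1:2 pp2:2 pp3:2
Op 2: fork(P0) -> P2. 4 ppages; refcounts: pp0:3 pp1:3 pp2:3 pp3:3
Op 3: write(P0, v0, 151). refcount(pp0)=3>1 -> COPY to pp4. 5 ppages; refcounts: pp0:2 pp1:3 pp2:3 pp3:3 pp4:1
Op 4: fork(P0) -> P3. 5 ppages; refcounts: pp0:2 pp1:4 pp2:4 pp3:4 pp4:2
Op 5: write(P1, v1, 102). refcount(pp1)=4>1 -> COPY to pp5. 6 ppages; refcounts: pp0:2 pp1:3 pp2:4 pp3:4 pp4:2 pp5:1
Op 6: write(P1, v2, 194). refcount(pp2)=4>1 -> COPY to pp6. 7 ppages; refcounts: pp0:2 pp1:3 pp2:3 pp3:4 pp4:2 pp5:1 pp6:1
Op 7: read(P1, v1) -> 102. No state change.
Op 8: write(P3, v1, 109). refcount(pp1)=3>1 -> COPY to pp7. 8 ppages; refcounts: pp0:2 pp1:2 pp2:3 pp3:4 pp4:2 pp5:1 pp6:1 pp7:1
Op 9: write(P3, v2, 188). refcount(pp2)=3>1 -> COPY to pp8. 9 ppages; refcounts: pp0:2 pp1:2 pp2:2 pp3:4 pp4:2 pp5:1 pp6:1 pp7:1 pp8:1

Answer: 9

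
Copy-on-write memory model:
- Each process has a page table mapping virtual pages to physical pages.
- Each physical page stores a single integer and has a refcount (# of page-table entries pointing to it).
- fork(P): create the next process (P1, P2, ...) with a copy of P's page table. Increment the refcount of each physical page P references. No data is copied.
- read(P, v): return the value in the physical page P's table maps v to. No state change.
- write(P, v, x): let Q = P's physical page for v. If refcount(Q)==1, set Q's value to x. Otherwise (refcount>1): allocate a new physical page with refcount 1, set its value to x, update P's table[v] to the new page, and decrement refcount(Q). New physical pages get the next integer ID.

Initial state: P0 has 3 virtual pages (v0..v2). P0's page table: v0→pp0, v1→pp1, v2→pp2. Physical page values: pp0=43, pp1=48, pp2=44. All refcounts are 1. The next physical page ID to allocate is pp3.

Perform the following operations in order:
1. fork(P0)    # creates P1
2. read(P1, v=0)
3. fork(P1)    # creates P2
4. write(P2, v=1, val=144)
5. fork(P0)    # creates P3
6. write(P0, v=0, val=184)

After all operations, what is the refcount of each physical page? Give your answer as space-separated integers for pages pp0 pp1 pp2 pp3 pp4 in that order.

Answer: 3 3 4 1 1

Derivation:
Op 1: fork(P0) -> P1. 3 ppages; refcounts: pp0:2 pp1:2 pp2:2
Op 2: read(P1, v0) -> 43. No state change.
Op 3: fork(P1) -> P2. 3 ppages; refcounts: pp0:3 pp1:3 pp2:3
Op 4: write(P2, v1, 144). refcount(pp1)=3>1 -> COPY to pp3. 4 ppages; refcounts: pp0:3 pp1:2 pp2:3 pp3:1
Op 5: fork(P0) -> P3. 4 ppages; refcounts: pp0:4 pp1:3 pp2:4 pp3:1
Op 6: write(P0, v0, 184). refcount(pp0)=4>1 -> COPY to pp4. 5 ppages; refcounts: pp0:3 pp1:3 pp2:4 pp3:1 pp4:1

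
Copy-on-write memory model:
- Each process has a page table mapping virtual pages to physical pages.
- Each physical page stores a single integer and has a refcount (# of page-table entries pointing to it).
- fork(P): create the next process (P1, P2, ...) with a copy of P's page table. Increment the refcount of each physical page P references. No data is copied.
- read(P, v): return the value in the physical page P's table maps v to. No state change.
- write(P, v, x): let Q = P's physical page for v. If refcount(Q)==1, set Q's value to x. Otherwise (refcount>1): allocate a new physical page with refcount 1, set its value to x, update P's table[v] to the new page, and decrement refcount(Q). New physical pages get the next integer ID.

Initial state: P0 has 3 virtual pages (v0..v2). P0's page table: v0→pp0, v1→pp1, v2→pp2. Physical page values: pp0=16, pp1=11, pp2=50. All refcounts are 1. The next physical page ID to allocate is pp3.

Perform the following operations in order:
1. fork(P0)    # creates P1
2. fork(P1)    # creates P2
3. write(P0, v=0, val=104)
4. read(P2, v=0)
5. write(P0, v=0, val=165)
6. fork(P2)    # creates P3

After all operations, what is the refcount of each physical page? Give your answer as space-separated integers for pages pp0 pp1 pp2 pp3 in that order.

Answer: 3 4 4 1

Derivation:
Op 1: fork(P0) -> P1. 3 ppages; refcounts: pp0:2 pp1:2 pp2:2
Op 2: fork(P1) -> P2. 3 ppages; refcounts: pp0:3 pp1:3 pp2:3
Op 3: write(P0, v0, 104). refcount(pp0)=3>1 -> COPY to pp3. 4 ppages; refcounts: pp0:2 pp1:3 pp2:3 pp3:1
Op 4: read(P2, v0) -> 16. No state change.
Op 5: write(P0, v0, 165). refcount(pp3)=1 -> write in place. 4 ppages; refcounts: pp0:2 pp1:3 pp2:3 pp3:1
Op 6: fork(P2) -> P3. 4 ppages; refcounts: pp0:3 pp1:4 pp2:4 pp3:1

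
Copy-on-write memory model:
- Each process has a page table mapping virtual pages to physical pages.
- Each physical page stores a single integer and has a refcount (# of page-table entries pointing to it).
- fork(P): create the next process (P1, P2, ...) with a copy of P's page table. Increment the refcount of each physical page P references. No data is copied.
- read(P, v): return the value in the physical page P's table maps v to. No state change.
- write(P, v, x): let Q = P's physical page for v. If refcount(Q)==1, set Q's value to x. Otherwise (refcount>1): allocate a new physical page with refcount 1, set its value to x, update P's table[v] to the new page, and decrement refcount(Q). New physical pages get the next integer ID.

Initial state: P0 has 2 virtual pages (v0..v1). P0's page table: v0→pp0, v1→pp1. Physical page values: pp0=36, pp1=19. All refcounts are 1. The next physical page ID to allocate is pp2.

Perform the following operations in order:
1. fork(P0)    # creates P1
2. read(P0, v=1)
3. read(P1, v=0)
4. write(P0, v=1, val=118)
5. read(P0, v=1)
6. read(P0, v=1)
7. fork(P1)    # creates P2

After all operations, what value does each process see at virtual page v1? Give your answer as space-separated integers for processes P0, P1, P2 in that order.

Op 1: fork(P0) -> P1. 2 ppages; refcounts: pp0:2 pp1:2
Op 2: read(P0, v1) -> 19. No state change.
Op 3: read(P1, v0) -> 36. No state change.
Op 4: write(P0, v1, 118). refcount(pp1)=2>1 -> COPY to pp2. 3 ppages; refcounts: pp0:2 pp1:1 pp2:1
Op 5: read(P0, v1) -> 118. No state change.
Op 6: read(P0, v1) -> 118. No state change.
Op 7: fork(P1) -> P2. 3 ppages; refcounts: pp0:3 pp1:2 pp2:1
P0: v1 -> pp2 = 118
P1: v1 -> pp1 = 19
P2: v1 -> pp1 = 19

Answer: 118 19 19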